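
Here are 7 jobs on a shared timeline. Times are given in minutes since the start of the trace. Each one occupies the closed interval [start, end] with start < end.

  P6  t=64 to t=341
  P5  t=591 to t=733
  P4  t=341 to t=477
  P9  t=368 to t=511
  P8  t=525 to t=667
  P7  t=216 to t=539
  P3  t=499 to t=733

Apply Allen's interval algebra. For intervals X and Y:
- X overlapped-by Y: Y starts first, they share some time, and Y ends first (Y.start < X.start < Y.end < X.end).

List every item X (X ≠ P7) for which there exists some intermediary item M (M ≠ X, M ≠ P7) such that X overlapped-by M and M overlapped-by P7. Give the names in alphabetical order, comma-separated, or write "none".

P5

Target P7 = [t=216, t=539].
Intermediaries M with M overlapped-by P7: P3, P8.
Via P3 — items with X overlapped-by P3: none.
Via P8 — items with X overlapped-by P8: P5.
Union: P5.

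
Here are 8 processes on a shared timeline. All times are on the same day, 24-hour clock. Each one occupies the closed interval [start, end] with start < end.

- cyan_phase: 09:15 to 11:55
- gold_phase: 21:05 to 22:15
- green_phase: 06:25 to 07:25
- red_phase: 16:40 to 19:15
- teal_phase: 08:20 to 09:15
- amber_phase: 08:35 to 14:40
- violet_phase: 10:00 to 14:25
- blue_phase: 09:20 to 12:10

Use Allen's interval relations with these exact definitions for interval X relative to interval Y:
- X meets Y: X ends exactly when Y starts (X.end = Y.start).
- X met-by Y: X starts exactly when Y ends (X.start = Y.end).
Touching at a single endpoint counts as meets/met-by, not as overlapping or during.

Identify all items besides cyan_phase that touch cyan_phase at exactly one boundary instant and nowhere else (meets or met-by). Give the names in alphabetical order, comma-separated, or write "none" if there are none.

teal_phase

Target cyan_phase = [09:15, 11:55].
amber_phase [08:35, 14:40] → contains → no.
blue_phase [09:20, 12:10] → overlapped-by → no.
gold_phase [21:05, 22:15] → after → no.
green_phase [06:25, 07:25] → before → no.
red_phase [16:40, 19:15] → after → no.
teal_phase [08:20, 09:15] → meets → yes.
violet_phase [10:00, 14:25] → overlapped-by → no.
Result: teal_phase.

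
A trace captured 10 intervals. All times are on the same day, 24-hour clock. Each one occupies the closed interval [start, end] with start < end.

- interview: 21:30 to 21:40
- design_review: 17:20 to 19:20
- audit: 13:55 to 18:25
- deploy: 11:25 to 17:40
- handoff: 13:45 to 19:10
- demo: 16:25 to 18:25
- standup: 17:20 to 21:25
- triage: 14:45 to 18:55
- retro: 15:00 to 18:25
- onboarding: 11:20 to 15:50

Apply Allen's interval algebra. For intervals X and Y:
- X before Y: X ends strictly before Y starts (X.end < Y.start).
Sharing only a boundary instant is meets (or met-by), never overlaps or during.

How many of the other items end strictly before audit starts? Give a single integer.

0

Target audit = [13:55, 18:25].
demo [16:25, 18:25] → finishes → no.
deploy [11:25, 17:40] → overlaps → no.
design_review [17:20, 19:20] → overlapped-by → no.
handoff [13:45, 19:10] → contains → no.
interview [21:30, 21:40] → after → no.
onboarding [11:20, 15:50] → overlaps → no.
retro [15:00, 18:25] → finishes → no.
standup [17:20, 21:25] → overlapped-by → no.
triage [14:45, 18:55] → overlapped-by → no.
Total: 0.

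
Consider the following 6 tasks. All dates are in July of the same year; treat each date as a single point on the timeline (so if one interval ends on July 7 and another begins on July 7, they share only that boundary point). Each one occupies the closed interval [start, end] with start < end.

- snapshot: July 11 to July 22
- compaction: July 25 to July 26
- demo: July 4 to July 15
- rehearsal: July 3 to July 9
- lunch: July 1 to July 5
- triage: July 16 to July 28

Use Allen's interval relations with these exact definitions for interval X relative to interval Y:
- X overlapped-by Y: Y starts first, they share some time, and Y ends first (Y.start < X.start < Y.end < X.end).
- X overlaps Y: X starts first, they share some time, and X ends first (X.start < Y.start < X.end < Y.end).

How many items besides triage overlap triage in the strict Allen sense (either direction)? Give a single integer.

1

Target triage = [July 16, July 28].
compaction [July 25, July 26] → during → no.
demo [July 4, July 15] → before → no.
lunch [July 1, July 5] → before → no.
rehearsal [July 3, July 9] → before → no.
snapshot [July 11, July 22] → overlaps → counts.
Total: 1.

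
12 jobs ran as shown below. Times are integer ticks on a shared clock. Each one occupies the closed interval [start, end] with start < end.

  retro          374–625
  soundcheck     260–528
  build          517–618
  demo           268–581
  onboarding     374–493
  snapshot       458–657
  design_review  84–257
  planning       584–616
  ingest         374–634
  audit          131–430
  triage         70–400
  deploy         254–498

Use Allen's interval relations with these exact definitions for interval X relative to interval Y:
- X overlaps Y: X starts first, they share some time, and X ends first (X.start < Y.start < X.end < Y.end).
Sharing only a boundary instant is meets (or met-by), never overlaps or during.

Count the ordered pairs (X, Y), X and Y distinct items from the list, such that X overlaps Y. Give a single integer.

32

Checking all 132 ordered pairs for relation 'overlaps'; matching pairs in alphabetical order:
(audit, demo): audit overlaps demo ✓
(audit, deploy): audit overlaps deploy ✓
(audit, ingest): audit overlaps ingest ✓
(audit, onboarding): audit overlaps onboarding ✓
(audit, retro): audit overlaps retro ✓
(audit, soundcheck): audit overlaps soundcheck ✓
(demo, build): demo overlaps build ✓
(demo, ingest): demo overlaps ingest ✓
(demo, retro): demo overlaps retro ✓
(demo, snapshot): demo overlaps snapshot ✓
(deploy, demo): deploy overlaps demo ✓
(deploy, ingest): deploy overlaps ingest ✓
(deploy, retro): deploy overlaps retro ✓
(deploy, snapshot): deploy overlaps snapshot ✓
(deploy, soundcheck): deploy overlaps soundcheck ✓
(design_review, audit): design_review overlaps audit ✓
(design_review, deploy): design_review overlaps deploy ✓
(ingest, snapshot): ingest overlaps snapshot ✓
(onboarding, snapshot): onboarding overlaps snapshot ✓
(retro, snapshot): retro overlaps snapshot ✓
(soundcheck, build): soundcheck overlaps build ✓
(soundcheck, demo): soundcheck overlaps demo ✓
(soundcheck, ingest): soundcheck overlaps ingest ✓
(soundcheck, retro): soundcheck overlaps retro ✓
... plus 8 further pairs not listed.
Count: 32.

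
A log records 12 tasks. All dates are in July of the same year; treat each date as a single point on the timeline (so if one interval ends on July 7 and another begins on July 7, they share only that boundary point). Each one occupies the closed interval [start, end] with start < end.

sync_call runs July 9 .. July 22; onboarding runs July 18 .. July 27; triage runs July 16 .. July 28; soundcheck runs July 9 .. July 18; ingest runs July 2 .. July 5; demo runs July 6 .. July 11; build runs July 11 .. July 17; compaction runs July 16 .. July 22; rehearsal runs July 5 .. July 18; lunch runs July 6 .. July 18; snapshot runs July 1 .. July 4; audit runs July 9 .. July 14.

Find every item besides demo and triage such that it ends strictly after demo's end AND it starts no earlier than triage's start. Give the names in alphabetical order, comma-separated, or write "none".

Conditions: its end is strictly after demo's end (X.end > July 11) AND its start is no earlier than triage's start (X.start >= July 16).
audit: end July 14 > July 11? ✓; start July 9 >= July 16? ✗ → no.
build: end July 17 > July 11? ✓; start July 11 >= July 16? ✗ → no.
compaction: end July 22 > July 11? ✓; start July 16 >= July 16? ✓ → yes.
ingest: end July 5 > July 11? ✗; start July 2 >= July 16? ✗ → no.
lunch: end July 18 > July 11? ✓; start July 6 >= July 16? ✗ → no.
onboarding: end July 27 > July 11? ✓; start July 18 >= July 16? ✓ → yes.
rehearsal: end July 18 > July 11? ✓; start July 5 >= July 16? ✗ → no.
snapshot: end July 4 > July 11? ✗; start July 1 >= July 16? ✗ → no.
soundcheck: end July 18 > July 11? ✓; start July 9 >= July 16? ✗ → no.
sync_call: end July 22 > July 11? ✓; start July 9 >= July 16? ✗ → no.
Result: compaction, onboarding.

compaction, onboarding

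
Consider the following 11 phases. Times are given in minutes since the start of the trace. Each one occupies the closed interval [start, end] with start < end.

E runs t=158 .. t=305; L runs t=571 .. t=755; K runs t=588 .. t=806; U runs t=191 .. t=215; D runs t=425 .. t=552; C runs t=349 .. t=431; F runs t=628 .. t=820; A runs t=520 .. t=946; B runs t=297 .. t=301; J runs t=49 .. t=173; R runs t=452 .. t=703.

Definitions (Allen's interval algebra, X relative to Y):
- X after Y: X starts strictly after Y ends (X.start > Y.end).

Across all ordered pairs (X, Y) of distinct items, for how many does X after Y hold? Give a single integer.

Checking all 110 ordered pairs for relation 'after'; matching pairs in alphabetical order:
(A, B): A after B ✓
(A, C): A after C ✓
(A, E): A after E ✓
(A, J): A after J ✓
(A, U): A after U ✓
(B, J): B after J ✓
(B, U): B after U ✓
(C, B): C after B ✓
(C, E): C after E ✓
(C, J): C after J ✓
(C, U): C after U ✓
(D, B): D after B ✓
(D, E): D after E ✓
(D, J): D after J ✓
(D, U): D after U ✓
(F, B): F after B ✓
(F, C): F after C ✓
(F, D): F after D ✓
(F, E): F after E ✓
(F, J): F after J ✓
(F, U): F after U ✓
(K, B): K after B ✓
(K, C): K after C ✓
(K, D): K after D ✓
... plus 15 further pairs not listed.
Count: 39.

39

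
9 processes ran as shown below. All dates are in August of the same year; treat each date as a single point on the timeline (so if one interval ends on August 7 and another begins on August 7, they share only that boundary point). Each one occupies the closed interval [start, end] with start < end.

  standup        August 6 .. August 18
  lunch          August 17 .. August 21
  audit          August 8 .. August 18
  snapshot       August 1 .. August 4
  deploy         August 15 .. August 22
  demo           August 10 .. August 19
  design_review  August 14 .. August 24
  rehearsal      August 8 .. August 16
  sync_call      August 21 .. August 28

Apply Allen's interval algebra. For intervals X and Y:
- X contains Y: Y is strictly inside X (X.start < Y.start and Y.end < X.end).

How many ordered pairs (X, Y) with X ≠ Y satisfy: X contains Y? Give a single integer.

4

Checking all 72 ordered pairs for relation 'contains'; matching pairs in alphabetical order:
(deploy, lunch): deploy contains lunch ✓
(design_review, deploy): design_review contains deploy ✓
(design_review, lunch): design_review contains lunch ✓
(standup, rehearsal): standup contains rehearsal ✓
Count: 4.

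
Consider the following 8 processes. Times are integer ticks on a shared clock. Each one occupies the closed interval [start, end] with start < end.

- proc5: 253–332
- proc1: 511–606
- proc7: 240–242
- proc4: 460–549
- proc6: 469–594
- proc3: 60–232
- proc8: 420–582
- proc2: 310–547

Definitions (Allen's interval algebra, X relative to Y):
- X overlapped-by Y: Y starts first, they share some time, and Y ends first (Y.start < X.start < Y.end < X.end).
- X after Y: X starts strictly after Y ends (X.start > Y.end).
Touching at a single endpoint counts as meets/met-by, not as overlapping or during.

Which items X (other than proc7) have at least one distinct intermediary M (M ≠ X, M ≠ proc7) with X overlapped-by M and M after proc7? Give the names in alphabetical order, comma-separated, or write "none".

Target proc7 = [240, 242].
Intermediaries M with M after proc7: proc1, proc2, proc4, proc5, proc6, proc8.
Via proc1 — items with X overlapped-by proc1: none.
Via proc2 — items with X overlapped-by proc2: proc1, proc4, proc6, proc8.
Via proc4 — items with X overlapped-by proc4: proc1, proc6.
Via proc5 — items with X overlapped-by proc5: proc2.
Via proc6 — items with X overlapped-by proc6: proc1.
Via proc8 — items with X overlapped-by proc8: proc1, proc6.
Union: proc1, proc2, proc4, proc6, proc8.

proc1, proc2, proc4, proc6, proc8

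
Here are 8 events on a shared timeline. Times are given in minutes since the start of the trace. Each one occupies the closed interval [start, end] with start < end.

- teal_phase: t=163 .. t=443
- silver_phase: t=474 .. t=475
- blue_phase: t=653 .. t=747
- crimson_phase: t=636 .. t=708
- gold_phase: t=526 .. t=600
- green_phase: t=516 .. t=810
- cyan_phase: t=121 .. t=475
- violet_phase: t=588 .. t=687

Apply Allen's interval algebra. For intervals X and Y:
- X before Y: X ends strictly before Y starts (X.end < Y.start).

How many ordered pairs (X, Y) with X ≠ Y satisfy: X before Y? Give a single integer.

Checking all 56 ordered pairs for relation 'before'; matching pairs in alphabetical order:
(cyan_phase, blue_phase): cyan_phase before blue_phase ✓
(cyan_phase, crimson_phase): cyan_phase before crimson_phase ✓
(cyan_phase, gold_phase): cyan_phase before gold_phase ✓
(cyan_phase, green_phase): cyan_phase before green_phase ✓
(cyan_phase, violet_phase): cyan_phase before violet_phase ✓
(gold_phase, blue_phase): gold_phase before blue_phase ✓
(gold_phase, crimson_phase): gold_phase before crimson_phase ✓
(silver_phase, blue_phase): silver_phase before blue_phase ✓
(silver_phase, crimson_phase): silver_phase before crimson_phase ✓
(silver_phase, gold_phase): silver_phase before gold_phase ✓
(silver_phase, green_phase): silver_phase before green_phase ✓
(silver_phase, violet_phase): silver_phase before violet_phase ✓
(teal_phase, blue_phase): teal_phase before blue_phase ✓
(teal_phase, crimson_phase): teal_phase before crimson_phase ✓
(teal_phase, gold_phase): teal_phase before gold_phase ✓
(teal_phase, green_phase): teal_phase before green_phase ✓
(teal_phase, silver_phase): teal_phase before silver_phase ✓
(teal_phase, violet_phase): teal_phase before violet_phase ✓
Count: 18.

18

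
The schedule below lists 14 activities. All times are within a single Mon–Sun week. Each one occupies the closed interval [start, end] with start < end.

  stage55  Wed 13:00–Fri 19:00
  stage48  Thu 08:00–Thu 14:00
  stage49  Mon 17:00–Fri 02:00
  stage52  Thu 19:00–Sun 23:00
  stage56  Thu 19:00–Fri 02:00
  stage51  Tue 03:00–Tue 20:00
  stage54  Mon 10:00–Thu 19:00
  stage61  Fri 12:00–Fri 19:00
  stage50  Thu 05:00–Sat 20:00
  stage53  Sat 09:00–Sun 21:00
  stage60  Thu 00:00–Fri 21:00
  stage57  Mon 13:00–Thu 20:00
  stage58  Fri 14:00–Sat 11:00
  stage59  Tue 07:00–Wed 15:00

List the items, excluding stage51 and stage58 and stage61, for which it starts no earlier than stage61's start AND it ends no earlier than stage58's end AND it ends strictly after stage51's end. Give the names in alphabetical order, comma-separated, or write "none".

Conditions: its start is no earlier than stage61's start (X.start >= Fri 12:00) AND its end is no earlier than stage58's end (X.end >= Sat 11:00) AND its end is strictly after stage51's end (X.end > Tue 20:00).
stage48: start Thu 08:00 >= Fri 12:00? ✗; end Thu 14:00 >= Sat 11:00? ✗; end Thu 14:00 > Tue 20:00? ✓ → no.
stage49: start Mon 17:00 >= Fri 12:00? ✗; end Fri 02:00 >= Sat 11:00? ✗; end Fri 02:00 > Tue 20:00? ✓ → no.
stage50: start Thu 05:00 >= Fri 12:00? ✗; end Sat 20:00 >= Sat 11:00? ✓; end Sat 20:00 > Tue 20:00? ✓ → no.
stage52: start Thu 19:00 >= Fri 12:00? ✗; end Sun 23:00 >= Sat 11:00? ✓; end Sun 23:00 > Tue 20:00? ✓ → no.
stage53: start Sat 09:00 >= Fri 12:00? ✓; end Sun 21:00 >= Sat 11:00? ✓; end Sun 21:00 > Tue 20:00? ✓ → yes.
stage54: start Mon 10:00 >= Fri 12:00? ✗; end Thu 19:00 >= Sat 11:00? ✗; end Thu 19:00 > Tue 20:00? ✓ → no.
stage55: start Wed 13:00 >= Fri 12:00? ✗; end Fri 19:00 >= Sat 11:00? ✗; end Fri 19:00 > Tue 20:00? ✓ → no.
stage56: start Thu 19:00 >= Fri 12:00? ✗; end Fri 02:00 >= Sat 11:00? ✗; end Fri 02:00 > Tue 20:00? ✓ → no.
stage57: start Mon 13:00 >= Fri 12:00? ✗; end Thu 20:00 >= Sat 11:00? ✗; end Thu 20:00 > Tue 20:00? ✓ → no.
stage59: start Tue 07:00 >= Fri 12:00? ✗; end Wed 15:00 >= Sat 11:00? ✗; end Wed 15:00 > Tue 20:00? ✓ → no.
stage60: start Thu 00:00 >= Fri 12:00? ✗; end Fri 21:00 >= Sat 11:00? ✗; end Fri 21:00 > Tue 20:00? ✓ → no.
Result: stage53.

stage53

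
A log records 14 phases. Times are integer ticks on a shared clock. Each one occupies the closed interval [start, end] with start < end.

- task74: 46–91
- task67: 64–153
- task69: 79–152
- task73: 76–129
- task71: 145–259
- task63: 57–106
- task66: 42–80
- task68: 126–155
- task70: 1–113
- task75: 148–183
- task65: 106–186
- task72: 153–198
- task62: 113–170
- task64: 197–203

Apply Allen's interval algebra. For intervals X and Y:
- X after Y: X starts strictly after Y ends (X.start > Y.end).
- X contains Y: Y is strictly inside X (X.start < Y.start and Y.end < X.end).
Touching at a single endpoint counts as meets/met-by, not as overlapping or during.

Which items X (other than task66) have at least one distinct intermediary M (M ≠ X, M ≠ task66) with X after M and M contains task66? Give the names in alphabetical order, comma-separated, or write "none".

Target task66 = [42, 80].
Intermediaries M with M contains task66: task70.
Via task70 — items with X after task70: task64, task68, task71, task72, task75.
Union: task64, task68, task71, task72, task75.

task64, task68, task71, task72, task75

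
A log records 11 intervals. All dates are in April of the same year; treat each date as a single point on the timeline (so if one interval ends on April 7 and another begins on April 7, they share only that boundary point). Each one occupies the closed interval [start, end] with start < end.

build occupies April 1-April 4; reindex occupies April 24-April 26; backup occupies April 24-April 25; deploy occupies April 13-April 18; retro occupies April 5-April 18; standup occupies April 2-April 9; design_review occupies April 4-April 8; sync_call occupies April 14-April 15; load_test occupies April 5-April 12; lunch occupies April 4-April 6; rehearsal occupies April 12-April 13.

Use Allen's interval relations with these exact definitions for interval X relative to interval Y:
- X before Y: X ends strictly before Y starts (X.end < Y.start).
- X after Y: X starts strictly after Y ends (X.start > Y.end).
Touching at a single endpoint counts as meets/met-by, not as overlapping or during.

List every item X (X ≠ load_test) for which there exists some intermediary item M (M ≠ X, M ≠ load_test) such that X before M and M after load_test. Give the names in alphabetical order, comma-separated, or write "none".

build, deploy, design_review, lunch, rehearsal, retro, standup, sync_call

Target load_test = [April 5, April 12].
Intermediaries M with M after load_test: backup, deploy, reindex, sync_call.
Via backup — items with X before backup: build, deploy, design_review, lunch, rehearsal, retro, standup, sync_call.
Via deploy — items with X before deploy: build, design_review, lunch, standup.
Via reindex — items with X before reindex: build, deploy, design_review, lunch, rehearsal, retro, standup, sync_call.
Via sync_call — items with X before sync_call: build, design_review, lunch, rehearsal, standup.
Union: build, deploy, design_review, lunch, rehearsal, retro, standup, sync_call.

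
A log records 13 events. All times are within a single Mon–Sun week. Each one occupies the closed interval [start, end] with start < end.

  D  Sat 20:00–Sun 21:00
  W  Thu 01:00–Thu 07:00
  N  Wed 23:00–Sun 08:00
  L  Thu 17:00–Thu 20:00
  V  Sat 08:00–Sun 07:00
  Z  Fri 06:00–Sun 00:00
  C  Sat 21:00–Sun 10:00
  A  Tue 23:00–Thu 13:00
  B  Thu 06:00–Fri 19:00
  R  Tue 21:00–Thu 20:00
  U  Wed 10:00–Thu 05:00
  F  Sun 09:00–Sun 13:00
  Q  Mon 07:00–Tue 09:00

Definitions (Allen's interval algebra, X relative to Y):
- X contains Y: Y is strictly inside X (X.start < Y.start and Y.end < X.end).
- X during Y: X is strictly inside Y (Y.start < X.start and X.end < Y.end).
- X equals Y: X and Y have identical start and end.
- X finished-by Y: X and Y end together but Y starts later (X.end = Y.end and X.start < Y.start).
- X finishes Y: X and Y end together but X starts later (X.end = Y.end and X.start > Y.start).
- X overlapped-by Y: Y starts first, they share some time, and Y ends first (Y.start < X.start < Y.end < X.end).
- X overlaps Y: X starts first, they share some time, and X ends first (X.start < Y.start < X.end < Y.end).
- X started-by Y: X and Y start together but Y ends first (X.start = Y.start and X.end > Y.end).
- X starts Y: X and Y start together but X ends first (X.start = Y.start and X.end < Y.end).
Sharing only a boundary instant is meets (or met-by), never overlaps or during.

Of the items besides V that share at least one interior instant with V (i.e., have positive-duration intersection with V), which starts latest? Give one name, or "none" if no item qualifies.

Target V = [Sat 08:00, Sun 07:00].
A [Tue 23:00, Thu 13:00] → before → excluded.
B [Thu 06:00, Fri 19:00] → before → excluded.
C [Sat 21:00, Sun 10:00] → overlapped-by → candidate.
D [Sat 20:00, Sun 21:00] → overlapped-by → candidate.
F [Sun 09:00, Sun 13:00] → after → excluded.
L [Thu 17:00, Thu 20:00] → before → excluded.
N [Wed 23:00, Sun 08:00] → contains → candidate.
Q [Mon 07:00, Tue 09:00] → before → excluded.
R [Tue 21:00, Thu 20:00] → before → excluded.
U [Wed 10:00, Thu 05:00] → before → excluded.
W [Thu 01:00, Thu 07:00] → before → excluded.
Z [Fri 06:00, Sun 00:00] → overlaps → candidate.
Among candidates, latest start is Sat 21:00 → C.

C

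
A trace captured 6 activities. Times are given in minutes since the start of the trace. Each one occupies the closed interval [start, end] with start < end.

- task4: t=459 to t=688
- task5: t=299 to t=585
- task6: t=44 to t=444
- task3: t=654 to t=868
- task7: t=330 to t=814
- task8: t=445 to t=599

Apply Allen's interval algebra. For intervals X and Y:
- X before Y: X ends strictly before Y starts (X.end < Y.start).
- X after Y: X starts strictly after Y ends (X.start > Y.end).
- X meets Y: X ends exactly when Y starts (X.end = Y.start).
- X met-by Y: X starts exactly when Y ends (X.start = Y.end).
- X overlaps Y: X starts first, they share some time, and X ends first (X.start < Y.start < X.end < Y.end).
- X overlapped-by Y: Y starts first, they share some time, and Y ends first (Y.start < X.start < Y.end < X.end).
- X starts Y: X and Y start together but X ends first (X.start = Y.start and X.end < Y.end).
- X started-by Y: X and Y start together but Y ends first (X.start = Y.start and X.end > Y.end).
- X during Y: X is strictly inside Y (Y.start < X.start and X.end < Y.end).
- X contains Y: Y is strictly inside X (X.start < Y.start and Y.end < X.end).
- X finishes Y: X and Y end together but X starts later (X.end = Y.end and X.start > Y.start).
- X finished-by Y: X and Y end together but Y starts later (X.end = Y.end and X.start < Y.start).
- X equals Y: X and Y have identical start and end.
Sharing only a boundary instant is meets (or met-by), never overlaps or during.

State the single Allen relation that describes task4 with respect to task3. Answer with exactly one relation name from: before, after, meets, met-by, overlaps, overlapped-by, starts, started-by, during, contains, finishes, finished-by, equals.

overlaps

task4 = [t=459, t=688]; task3 = [t=654, t=868].
Compare endpoints: task4.start < task3.start, task4.start < task3.end, task4.end > task3.start, task4.end < task3.end.
That pattern is 'overlaps'.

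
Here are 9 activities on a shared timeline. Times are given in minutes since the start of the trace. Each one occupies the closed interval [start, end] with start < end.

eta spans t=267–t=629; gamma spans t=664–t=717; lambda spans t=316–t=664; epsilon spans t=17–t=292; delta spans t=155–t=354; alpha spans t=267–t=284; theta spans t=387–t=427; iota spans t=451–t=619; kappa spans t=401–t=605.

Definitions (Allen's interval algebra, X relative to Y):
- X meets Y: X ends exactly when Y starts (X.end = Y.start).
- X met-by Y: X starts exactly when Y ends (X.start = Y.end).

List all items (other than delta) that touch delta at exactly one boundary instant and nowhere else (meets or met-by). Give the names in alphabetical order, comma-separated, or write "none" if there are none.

none

Target delta = [t=155, t=354].
alpha [t=267, t=284] → during → no.
epsilon [t=17, t=292] → overlaps → no.
eta [t=267, t=629] → overlapped-by → no.
gamma [t=664, t=717] → after → no.
iota [t=451, t=619] → after → no.
kappa [t=401, t=605] → after → no.
lambda [t=316, t=664] → overlapped-by → no.
theta [t=387, t=427] → after → no.
Result: none.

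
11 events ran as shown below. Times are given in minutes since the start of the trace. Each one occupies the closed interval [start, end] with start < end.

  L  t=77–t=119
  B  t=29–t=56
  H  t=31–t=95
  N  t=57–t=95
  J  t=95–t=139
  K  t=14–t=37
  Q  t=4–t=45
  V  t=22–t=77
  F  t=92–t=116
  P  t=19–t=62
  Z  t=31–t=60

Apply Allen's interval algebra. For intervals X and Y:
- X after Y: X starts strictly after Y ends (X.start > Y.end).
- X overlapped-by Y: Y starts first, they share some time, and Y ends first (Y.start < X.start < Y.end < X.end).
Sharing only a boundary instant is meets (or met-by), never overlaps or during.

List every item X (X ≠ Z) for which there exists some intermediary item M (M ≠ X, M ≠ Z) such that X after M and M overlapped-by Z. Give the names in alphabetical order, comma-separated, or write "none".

Target Z = [t=31, t=60].
Intermediaries M with M overlapped-by Z: N.
Via N — items with X after N: none.
Union: none.

none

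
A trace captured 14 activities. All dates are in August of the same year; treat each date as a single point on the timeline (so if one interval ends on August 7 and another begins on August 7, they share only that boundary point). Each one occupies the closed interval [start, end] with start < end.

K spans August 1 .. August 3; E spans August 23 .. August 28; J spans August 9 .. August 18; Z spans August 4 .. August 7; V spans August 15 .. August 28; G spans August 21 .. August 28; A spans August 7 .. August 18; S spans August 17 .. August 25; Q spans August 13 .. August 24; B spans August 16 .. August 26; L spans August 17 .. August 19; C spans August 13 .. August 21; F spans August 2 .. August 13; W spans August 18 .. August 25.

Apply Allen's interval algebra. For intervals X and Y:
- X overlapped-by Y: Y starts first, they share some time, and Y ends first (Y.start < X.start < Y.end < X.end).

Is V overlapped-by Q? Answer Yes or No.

V = [August 15, August 28], Q = [August 13, August 24].
Actual relation of V to Q: overlapped-by.
Asked whether 'overlapped-by' holds → Yes.

Yes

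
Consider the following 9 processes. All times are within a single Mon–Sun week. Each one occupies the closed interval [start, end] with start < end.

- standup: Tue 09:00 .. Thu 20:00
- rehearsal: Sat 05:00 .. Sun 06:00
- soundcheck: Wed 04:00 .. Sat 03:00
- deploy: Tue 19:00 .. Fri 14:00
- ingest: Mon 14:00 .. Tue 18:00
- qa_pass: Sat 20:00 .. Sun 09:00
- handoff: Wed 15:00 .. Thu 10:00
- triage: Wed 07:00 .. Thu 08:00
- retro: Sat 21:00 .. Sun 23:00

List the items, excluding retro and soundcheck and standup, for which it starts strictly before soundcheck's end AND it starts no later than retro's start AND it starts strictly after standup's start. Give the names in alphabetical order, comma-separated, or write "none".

deploy, handoff, triage

Conditions: its start is strictly before soundcheck's end (X.start < Sat 03:00) AND its start is no later than retro's start (X.start <= Sat 21:00) AND its start is strictly after standup's start (X.start > Tue 09:00).
deploy: start Tue 19:00 < Sat 03:00? ✓; start Tue 19:00 <= Sat 21:00? ✓; start Tue 19:00 > Tue 09:00? ✓ → yes.
handoff: start Wed 15:00 < Sat 03:00? ✓; start Wed 15:00 <= Sat 21:00? ✓; start Wed 15:00 > Tue 09:00? ✓ → yes.
ingest: start Mon 14:00 < Sat 03:00? ✓; start Mon 14:00 <= Sat 21:00? ✓; start Mon 14:00 > Tue 09:00? ✗ → no.
qa_pass: start Sat 20:00 < Sat 03:00? ✗; start Sat 20:00 <= Sat 21:00? ✓; start Sat 20:00 > Tue 09:00? ✓ → no.
rehearsal: start Sat 05:00 < Sat 03:00? ✗; start Sat 05:00 <= Sat 21:00? ✓; start Sat 05:00 > Tue 09:00? ✓ → no.
triage: start Wed 07:00 < Sat 03:00? ✓; start Wed 07:00 <= Sat 21:00? ✓; start Wed 07:00 > Tue 09:00? ✓ → yes.
Result: deploy, handoff, triage.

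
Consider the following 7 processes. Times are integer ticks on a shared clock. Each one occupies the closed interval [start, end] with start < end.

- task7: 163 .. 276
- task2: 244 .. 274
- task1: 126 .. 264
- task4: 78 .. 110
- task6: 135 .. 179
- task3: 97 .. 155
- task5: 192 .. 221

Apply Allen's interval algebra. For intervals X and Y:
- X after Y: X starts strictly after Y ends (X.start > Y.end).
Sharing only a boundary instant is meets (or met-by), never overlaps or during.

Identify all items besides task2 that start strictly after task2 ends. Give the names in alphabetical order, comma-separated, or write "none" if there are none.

Target task2 = [244, 274].
task1 [126, 264] → overlaps → no.
task3 [97, 155] → before → no.
task4 [78, 110] → before → no.
task5 [192, 221] → before → no.
task6 [135, 179] → before → no.
task7 [163, 276] → contains → no.
Result: none.

none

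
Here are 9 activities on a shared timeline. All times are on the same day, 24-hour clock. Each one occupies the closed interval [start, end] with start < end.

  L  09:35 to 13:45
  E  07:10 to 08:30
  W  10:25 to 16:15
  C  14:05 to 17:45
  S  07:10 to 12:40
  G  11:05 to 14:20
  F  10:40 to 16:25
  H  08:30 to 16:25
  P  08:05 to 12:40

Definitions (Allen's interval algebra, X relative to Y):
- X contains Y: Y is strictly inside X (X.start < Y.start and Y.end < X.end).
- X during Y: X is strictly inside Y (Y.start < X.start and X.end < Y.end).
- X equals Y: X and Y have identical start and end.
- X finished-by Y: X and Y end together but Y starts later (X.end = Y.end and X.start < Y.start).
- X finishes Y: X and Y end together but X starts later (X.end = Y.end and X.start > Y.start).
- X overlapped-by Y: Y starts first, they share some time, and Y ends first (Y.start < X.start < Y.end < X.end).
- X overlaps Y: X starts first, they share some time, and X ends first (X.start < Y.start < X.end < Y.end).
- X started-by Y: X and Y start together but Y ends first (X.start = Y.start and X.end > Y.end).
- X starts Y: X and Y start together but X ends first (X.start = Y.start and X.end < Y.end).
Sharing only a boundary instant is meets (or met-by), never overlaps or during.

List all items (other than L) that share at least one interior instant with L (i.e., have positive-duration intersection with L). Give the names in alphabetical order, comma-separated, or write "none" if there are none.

Target L = [09:35, 13:45].
C [14:05, 17:45] → after → no.
E [07:10, 08:30] → before → no.
F [10:40, 16:25] → overlapped-by → yes.
G [11:05, 14:20] → overlapped-by → yes.
H [08:30, 16:25] → contains → yes.
P [08:05, 12:40] → overlaps → yes.
S [07:10, 12:40] → overlaps → yes.
W [10:25, 16:15] → overlapped-by → yes.
Result: F, G, H, P, S, W.

F, G, H, P, S, W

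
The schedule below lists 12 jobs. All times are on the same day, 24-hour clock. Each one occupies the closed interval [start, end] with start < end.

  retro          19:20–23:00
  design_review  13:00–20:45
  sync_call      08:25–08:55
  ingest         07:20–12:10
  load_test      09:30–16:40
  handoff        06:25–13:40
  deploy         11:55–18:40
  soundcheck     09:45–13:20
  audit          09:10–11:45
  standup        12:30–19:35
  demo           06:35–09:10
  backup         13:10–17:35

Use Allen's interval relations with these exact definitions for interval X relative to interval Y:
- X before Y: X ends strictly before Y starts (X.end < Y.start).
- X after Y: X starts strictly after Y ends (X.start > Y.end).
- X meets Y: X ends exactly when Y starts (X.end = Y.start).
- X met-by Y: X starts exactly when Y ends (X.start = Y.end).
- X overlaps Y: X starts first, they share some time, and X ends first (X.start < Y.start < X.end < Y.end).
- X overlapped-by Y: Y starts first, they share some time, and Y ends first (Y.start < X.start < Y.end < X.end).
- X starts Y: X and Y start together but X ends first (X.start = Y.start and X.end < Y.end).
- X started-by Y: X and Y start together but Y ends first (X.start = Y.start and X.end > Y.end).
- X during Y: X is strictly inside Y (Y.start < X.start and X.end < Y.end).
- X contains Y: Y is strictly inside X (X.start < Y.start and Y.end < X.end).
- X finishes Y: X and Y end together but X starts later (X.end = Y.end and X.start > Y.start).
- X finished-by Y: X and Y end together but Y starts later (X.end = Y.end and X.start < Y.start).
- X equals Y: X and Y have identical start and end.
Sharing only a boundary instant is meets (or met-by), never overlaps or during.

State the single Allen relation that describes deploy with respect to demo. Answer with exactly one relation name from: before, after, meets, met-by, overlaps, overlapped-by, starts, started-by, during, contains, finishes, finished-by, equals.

deploy = [11:55, 18:40]; demo = [06:35, 09:10].
Compare endpoints: deploy.start > demo.start, deploy.start > demo.end, deploy.end > demo.start, deploy.end > demo.end.
That pattern is 'after'.

after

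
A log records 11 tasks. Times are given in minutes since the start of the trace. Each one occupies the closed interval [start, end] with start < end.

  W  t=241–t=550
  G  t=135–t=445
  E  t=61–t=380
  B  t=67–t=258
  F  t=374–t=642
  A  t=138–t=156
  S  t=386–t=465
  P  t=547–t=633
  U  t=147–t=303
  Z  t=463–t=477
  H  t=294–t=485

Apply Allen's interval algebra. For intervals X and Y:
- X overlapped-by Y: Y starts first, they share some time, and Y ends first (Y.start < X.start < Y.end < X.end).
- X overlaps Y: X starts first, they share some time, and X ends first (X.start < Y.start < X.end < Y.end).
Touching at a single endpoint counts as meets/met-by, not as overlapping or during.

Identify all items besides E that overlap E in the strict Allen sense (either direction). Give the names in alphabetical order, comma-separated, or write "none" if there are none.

F, G, H, W

Target E = [t=61, t=380].
A [t=138, t=156] → during → no.
B [t=67, t=258] → during → no.
F [t=374, t=642] → overlapped-by → yes.
G [t=135, t=445] → overlapped-by → yes.
H [t=294, t=485] → overlapped-by → yes.
P [t=547, t=633] → after → no.
S [t=386, t=465] → after → no.
U [t=147, t=303] → during → no.
W [t=241, t=550] → overlapped-by → yes.
Z [t=463, t=477] → after → no.
Result: F, G, H, W.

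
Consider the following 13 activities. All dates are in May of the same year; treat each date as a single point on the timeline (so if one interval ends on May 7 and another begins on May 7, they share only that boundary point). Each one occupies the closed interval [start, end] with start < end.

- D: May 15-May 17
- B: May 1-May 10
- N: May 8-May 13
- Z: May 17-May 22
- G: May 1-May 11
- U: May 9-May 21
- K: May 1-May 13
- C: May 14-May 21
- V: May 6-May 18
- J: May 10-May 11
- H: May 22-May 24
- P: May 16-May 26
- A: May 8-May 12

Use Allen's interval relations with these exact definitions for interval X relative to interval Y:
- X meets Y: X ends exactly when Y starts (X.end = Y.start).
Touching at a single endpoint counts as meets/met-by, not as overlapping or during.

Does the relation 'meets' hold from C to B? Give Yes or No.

No

C = [May 14, May 21], B = [May 1, May 10].
Actual relation of C to B: after.
Asked whether 'meets' holds → No.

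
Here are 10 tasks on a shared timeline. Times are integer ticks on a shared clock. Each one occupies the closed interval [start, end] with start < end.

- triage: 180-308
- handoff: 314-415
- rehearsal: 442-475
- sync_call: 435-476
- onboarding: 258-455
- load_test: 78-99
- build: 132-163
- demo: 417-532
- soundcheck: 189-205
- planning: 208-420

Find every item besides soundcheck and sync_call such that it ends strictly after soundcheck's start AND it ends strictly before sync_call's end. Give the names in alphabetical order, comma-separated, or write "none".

handoff, onboarding, planning, rehearsal, triage

Conditions: its end is strictly after soundcheck's start (X.end > 189) AND its end is strictly before sync_call's end (X.end < 476).
build: end 163 > 189? ✗; end 163 < 476? ✓ → no.
demo: end 532 > 189? ✓; end 532 < 476? ✗ → no.
handoff: end 415 > 189? ✓; end 415 < 476? ✓ → yes.
load_test: end 99 > 189? ✗; end 99 < 476? ✓ → no.
onboarding: end 455 > 189? ✓; end 455 < 476? ✓ → yes.
planning: end 420 > 189? ✓; end 420 < 476? ✓ → yes.
rehearsal: end 475 > 189? ✓; end 475 < 476? ✓ → yes.
triage: end 308 > 189? ✓; end 308 < 476? ✓ → yes.
Result: handoff, onboarding, planning, rehearsal, triage.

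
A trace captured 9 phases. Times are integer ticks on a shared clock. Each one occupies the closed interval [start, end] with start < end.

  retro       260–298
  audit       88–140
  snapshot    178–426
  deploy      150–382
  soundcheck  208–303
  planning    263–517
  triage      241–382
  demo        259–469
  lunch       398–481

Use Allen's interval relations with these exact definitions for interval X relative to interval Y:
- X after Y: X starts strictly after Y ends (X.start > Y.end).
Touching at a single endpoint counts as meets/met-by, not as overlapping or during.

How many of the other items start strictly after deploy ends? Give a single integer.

1

Target deploy = [150, 382].
audit [88, 140] → before → no.
demo [259, 469] → overlapped-by → no.
lunch [398, 481] → after → counts.
planning [263, 517] → overlapped-by → no.
retro [260, 298] → during → no.
snapshot [178, 426] → overlapped-by → no.
soundcheck [208, 303] → during → no.
triage [241, 382] → finishes → no.
Total: 1.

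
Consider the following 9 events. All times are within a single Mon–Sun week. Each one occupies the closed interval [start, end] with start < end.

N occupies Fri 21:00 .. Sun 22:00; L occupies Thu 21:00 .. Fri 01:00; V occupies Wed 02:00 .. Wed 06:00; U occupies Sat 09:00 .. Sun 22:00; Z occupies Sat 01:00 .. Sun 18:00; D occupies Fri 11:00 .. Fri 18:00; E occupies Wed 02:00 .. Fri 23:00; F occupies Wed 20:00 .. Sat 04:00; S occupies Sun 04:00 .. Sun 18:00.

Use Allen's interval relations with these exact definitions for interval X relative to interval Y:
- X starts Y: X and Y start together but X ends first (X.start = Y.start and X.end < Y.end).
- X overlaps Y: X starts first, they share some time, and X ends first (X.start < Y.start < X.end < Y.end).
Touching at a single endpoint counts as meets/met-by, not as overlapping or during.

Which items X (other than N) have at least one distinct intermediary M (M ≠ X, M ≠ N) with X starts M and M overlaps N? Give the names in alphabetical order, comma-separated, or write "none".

V

Target N = [Fri 21:00, Sun 22:00].
Intermediaries M with M overlaps N: E, F.
Via E — items with X starts E: V.
Via F — items with X starts F: none.
Union: V.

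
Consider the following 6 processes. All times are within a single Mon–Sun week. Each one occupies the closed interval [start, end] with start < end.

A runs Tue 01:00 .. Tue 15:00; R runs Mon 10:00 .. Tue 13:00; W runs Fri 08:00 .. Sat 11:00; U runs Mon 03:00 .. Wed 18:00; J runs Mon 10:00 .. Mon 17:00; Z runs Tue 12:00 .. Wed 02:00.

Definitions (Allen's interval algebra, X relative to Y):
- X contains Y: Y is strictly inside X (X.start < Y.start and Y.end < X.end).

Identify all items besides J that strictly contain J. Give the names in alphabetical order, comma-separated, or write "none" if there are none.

Target J = [Mon 10:00, Mon 17:00].
A [Tue 01:00, Tue 15:00] → after → no.
R [Mon 10:00, Tue 13:00] → started-by → no.
U [Mon 03:00, Wed 18:00] → contains → yes.
W [Fri 08:00, Sat 11:00] → after → no.
Z [Tue 12:00, Wed 02:00] → after → no.
Result: U.

U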